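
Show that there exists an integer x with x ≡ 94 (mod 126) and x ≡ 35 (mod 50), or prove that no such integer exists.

There is no such integer.

gcd(126, 50) = 2. If x ≡ 94 (mod 126) and x ≡ 35 (mod 50), then x ≡ 94 (mod 2) and x ≡ 35 (mod 2).
These are incompatible: 94 − 35 = 59 is not divisible by 2.
Therefore no such x exists.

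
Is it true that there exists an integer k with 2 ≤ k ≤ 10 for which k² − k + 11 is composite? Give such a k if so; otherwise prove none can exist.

The values for k = 2, 3, …, 10 are 13, 17, 23, 31, 41, 53, 67, 83, 101, and each of these is prime.
So no value in the range makes the expression composite.

No such integer k in that range exists.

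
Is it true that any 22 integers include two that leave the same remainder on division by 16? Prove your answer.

Yes.

Partition the integers by their residue mod 16; there are 16 classes.
Placing 22 integers into 16 classes, some class receives at least two — say a and b.
So a and b have equal remainders mod 16, which is exactly what was to be shown.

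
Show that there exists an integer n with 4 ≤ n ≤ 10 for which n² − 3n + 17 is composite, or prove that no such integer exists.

At n = 8: 8² − 3·8 + 17 = 57 = 3·19, which is composite.

n = 8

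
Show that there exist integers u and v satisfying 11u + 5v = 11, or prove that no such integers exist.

u = 1, v = 0

Since gcd(11, 5) = 1, every integer is an integer combination of 11 and 5.
Dividing repeatedly: 11 = 2·5 + 1, 5 = 5·1 + 0.
Back-substituting, 1 = 11 − 2·5; that is, 11·1 + 5·(-2) = 1.
Scaling by 11 gives the particular solution (u, v) = (11, -22).
Subtracting 2·5 from u and adding 2·11 to v gives the tidier solution (1, 0).
Check: 11·1 + 5·0 = 11 + 0 = 11. ✓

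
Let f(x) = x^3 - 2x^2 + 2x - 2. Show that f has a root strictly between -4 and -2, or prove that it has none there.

Evaluate at the endpoints: f(-4) = -106, f(-2) = -22 — same sign (negative).
The derivative f'(x) = 3x^2 - 4x + 2 is a quadratic with discriminant (-4)² − 4·3·2 = -8 < 0; it never vanishes, so it is always positive (sign of the leading coefficient).
So f is strictly increasing; between -4 and -2 its values lie between f(-4) = -106 and f(-2) = -22, all negative. Therefore f has no root in (-4, -2).

No such root exists.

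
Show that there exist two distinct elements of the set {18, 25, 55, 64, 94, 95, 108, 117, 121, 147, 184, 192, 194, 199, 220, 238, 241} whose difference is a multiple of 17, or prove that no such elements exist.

Two integers differ by a multiple of 17 exactly when they have the same residue mod 17. The residues are 18↦1, 25↦8, 55↦4, 64↦13, 94↦9, 95↦10, 108↦6, 117↦15, 121↦2, 147↦11, 184↦14, 192↦5, 194↦7, 199↦12, 220↦16, 238↦0, 241↦3.
No residue repeats among the 17 elements, so no pair has difference ≡ 0 (mod 17).

There is no such pair.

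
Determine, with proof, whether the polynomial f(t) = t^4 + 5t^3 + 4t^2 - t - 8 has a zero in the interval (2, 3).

f has no root in that interval.

The endpoint values f(2) = 62 and f(3) = 241 are both positive. Claim: f(t) > 0 for every t in (2, 3).
Shift to the endpoint 2: with t = 2 + u (0 < u < 1), one computes f(2 + u) = u^4 + 13u^3 + 58u^2 + 107u + 62.
The nonzero coefficients here are all positive, so for u > 0 every term is positive (or zero), and the constant term 62 is strictly positive.
Therefore f(t) > 0 throughout (2, 3), and f has no zero there.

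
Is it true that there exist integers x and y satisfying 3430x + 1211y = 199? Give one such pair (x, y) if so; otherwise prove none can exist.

gcd(3430, 1211) = 7, so every integer of the form 3430x + 1211y is a multiple of 7.
But 199 is not a multiple of 7 (it leaves remainder 3).
Hence no integers x, y satisfy the equation.

No, no such integers exist.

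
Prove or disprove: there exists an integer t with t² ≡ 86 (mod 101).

101 is prime, so by Euler's criterion 86 is a square mod 101 iff 86^((101−1)/2) = 86^50 ≡ 1 (mod 101).
Squaring successively (mod 101): 86^2 = 7396 ≡ 23; 86^4 ≡ 23² = 529 ≡ 24; 86^8 ≡ 24² = 576 ≡ 71; 86^16 ≡ 71² = 5041 ≡ 92; 86^32 ≡ 92² = 8464 ≡ 81.
Since 50 = 32 + 16 + 2, 86^50 ≡ 81 · 92 · 23; multiplying out mod 101: 81·92 = 7452 ≡ 79, then 79·23 = 1817 ≡ 100. Thus 86^50 ≡ 100 ≡ −1 (mod 101).
The value −1 means 86 is a non-residue modulo 101, so t² ≡ 86 (mod 101) is impossible.

No, no such integer exists.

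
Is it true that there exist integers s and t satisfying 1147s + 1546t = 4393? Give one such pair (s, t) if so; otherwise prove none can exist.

Since gcd(1147, 1546) = 1, every integer is an integer combination of 1147 and 1546.
Dividing repeatedly: 1546 = 1·1147 + 399, 1147 = 2·399 + 349, 399 = 1·349 + 50, 349 = 6·50 + 49, 50 = 1·49 + 1, 49 = 49·1 + 0.
Unwinding: 1 = 50 − 1·49 = 50 − (349 − 6·50) = −349 + 7·50 = −349 + 7·(399 − 1·349) = 7·399 − 8·349 = 7·399 − 8·(1147 − 2·399) = −8·1147 + 23·399 = −8·1147 + 23·(1546 − 1·1147) = 23·1546 − 31·1147, i.e. 1147·(-31) + 1546·23 = 1.
Scaling by 4393 gives the particular solution (s, t) = (-136183, 101039).
Adding 89·1546 to s and subtracting 89·1147 from t gives the tidier solution (1411, -1044).
Indeed 1147·1411 + 1546·(-1044) = 1618417 − 1614024 = 4393.

s = 1411, t = -1044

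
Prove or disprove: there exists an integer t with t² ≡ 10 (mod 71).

t = 62

t = 62 works: 62² = 3844, and 3844 − 10 = 3834 = 54·71.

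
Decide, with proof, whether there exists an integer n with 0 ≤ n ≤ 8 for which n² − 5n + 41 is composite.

n = 7

At n = 7: 7² − 5·7 + 41 = 55 = 5·11, which is composite.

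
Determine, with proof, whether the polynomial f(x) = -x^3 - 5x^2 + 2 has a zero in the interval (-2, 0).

Such a root exists.

f(-2) = -10 and f(0) = 2, which have opposite signs.
f is continuous everywhere (it is a polynomial), in particular on [-2, 0].
By the Intermediate Value Theorem, f takes the value 0 somewhere in the open interval.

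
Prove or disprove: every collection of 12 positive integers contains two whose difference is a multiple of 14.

Consider the 12 integers 13, 14, …, 24. They lie in distinct residue classes modulo 14, since 12 ≤ 14.
The differences between them range over 1, …, 11, none of which is divisible by 14.

No, the set {13, 14, 15, 16, 17, 18, 19, 20, 21, 22, 23, 24} is a counterexample.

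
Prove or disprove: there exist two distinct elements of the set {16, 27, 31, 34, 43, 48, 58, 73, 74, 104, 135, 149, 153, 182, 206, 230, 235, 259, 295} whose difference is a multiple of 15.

Yes: 16 and 31.

Reduce each element mod 15: 16↦1, 27↦12, 31↦1, 34↦4, 43↦13, 48↦3, 58↦13, 73↦13, 74↦14, 104↦14, 135↦0, 149↦14, 153↦3, 182↦2, 206↦11, 230↦5, 235↦10, 259↦4, 295↦10. The residue 1 repeats (at 16 and 31), and 31 − 16 = 15 = 1·15.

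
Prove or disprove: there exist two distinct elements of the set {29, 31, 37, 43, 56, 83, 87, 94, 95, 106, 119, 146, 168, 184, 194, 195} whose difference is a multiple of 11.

Both 29 and 95 leave remainder 7 on division by 11; their difference 66 = 6·11 is a multiple of 11.

The pair (29, 95) works.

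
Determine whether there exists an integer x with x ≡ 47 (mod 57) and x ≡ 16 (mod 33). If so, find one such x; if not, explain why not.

Both moduli are multiples of 3 = gcd(57, 33), so any solution would satisfy x ≡ 47 and x ≡ 16 modulo 3 simultaneously.
These are incompatible: 47 − 16 = 31 is not divisible by 3.
Hence the system has no solution.

There is no such integer.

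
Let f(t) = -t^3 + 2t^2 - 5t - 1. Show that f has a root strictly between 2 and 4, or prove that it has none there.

f(2) = -11 and f(4) = -53, both negative.
f'(t) = -3t^2 + 4t - 5 has discriminant 4² − 4·(-3)·(-5) = -44 < 0, so f' has no real roots and is negative for every real t.
So f is strictly decreasing; between 2 and 4 its values lie between f(2) = -11 and f(4) = -53, all negative. Therefore f has no root in (2, 4).

f has no root in that interval.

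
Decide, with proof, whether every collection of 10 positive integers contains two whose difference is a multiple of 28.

No, the set {122, 123, 124, 125, 126, 127, 128, 129, 130, 131} is a counterexample.

Consider the 10 integers 122, 123, …, 131. They lie in distinct residue classes modulo 28, since 10 ≤ 28.
No two share a residue, so no pair has difference divisible by 28; the claim fails for this set.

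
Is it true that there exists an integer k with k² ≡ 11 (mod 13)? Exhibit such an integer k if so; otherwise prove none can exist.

Since (13 − k)² ≡ k² (mod 13), it suffices to square k = 0, 1, …, 6: the residues are 0, 1, 4, 9, 3, 12, 10.
The set of squares mod 13 is therefore {0, 1, 3, 4, 9, 10, 12}, which does not contain 11.
Therefore k² ≡ 11 (mod 13) has no solution.

No, no such integer exists.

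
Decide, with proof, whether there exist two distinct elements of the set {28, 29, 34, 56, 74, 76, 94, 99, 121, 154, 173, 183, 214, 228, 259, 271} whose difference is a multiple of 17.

No such pair exists.

Reduce each element modulo 17: 28↦11, 29↦12, 34↦0, 56↦5, 74↦6, 76↦8, 94↦9, 99↦14, 121↦2, 154↦1, 173↦3, 183↦13, 214↦10, 228↦7, 259↦4, 271↦16.
These 16 residues are pairwise different, hence no difference of two elements is divisible by 17.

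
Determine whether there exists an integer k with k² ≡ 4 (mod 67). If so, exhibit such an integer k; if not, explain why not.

k = 65

Take k = 65. Then 65² = 4225 = 63·67 + 4, so 65² ≡ 4 (mod 67).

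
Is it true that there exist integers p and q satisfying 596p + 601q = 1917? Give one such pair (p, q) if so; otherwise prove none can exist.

596 and 601 are coprime, so 596p + 601q ranges over all of ℤ.
Euclidean algorithm: 601 = 1·596 + 5, 596 = 119·5 + 1, 5 = 5·1 + 0.
Working back up the chain: 1 = 596 − 119·5 = 596 − 119·(601 − 1·596) = −119·601 + 120·596. So 596·120 + 601·(-119) = 1.
Scaling by 1917 gives the particular solution (p, q) = (230040, -228123).
Subtracting 382·601 from p and adding 382·596 to q gives the tidier solution (458, -451).
Check: 596·458 + 601·(-451) = 272968 − 271051 = 1917. ✓

p = 458, q = -451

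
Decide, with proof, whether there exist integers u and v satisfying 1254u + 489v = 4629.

gcd(1254, 489) = 3, and 3 divides 4629, so integer solutions exist.
Dividing through by 3 reduces the equation to 418u + 163v = 1543.
Run the Euclidean algorithm on 418 and 163: 418 = 2·163 + 92, 163 = 1·92 + 71, 92 = 1·71 + 21, 71 = 3·21 + 8, 21 = 2·8 + 5, 8 = 1·5 + 3, 5 = 1·3 + 2, 3 = 1·2 + 1, 2 = 2·1 + 0.
Unwinding: 1 = 3 − 1·2 = 3 − (5 − 1·3) = −5 + 2·3 = −5 + 2·(8 − 1·5) = 2·8 − 3·5 = 2·8 − 3·(21 − 2·8) = −3·21 + 8·8 = −3·21 + 8·(71 − 3·21) = 8·71 − 27·21 = 8·71 − 27·(92 − 1·71) = −27·92 + 35·71 = −27·92 + 35·(163 − 1·92) = 35·163 − 62·92 = 35·163 − 62·(418 − 2·163) = −62·418 + 159·163, i.e. 418·(-62) + 163·159 = 1.
Scaling by 1543 gives the particular solution (u, v) = (-95666, 245337).
Adding 587·163 to u and subtracting 587·418 from v gives the tidier solution (15, -29).
Indeed 1254·15 + 489·(-29) = 18810 − 14181 = 4629.

u = 15, v = -29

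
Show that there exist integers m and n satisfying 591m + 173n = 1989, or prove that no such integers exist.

m = 6, n = -9

591 and 173 are coprime, so 591m + 173n ranges over all of ℤ.
Run the Euclidean algorithm on 591 and 173: 591 = 3·173 + 72, 173 = 2·72 + 29, 72 = 2·29 + 14, 29 = 2·14 + 1, 14 = 14·1 + 0.
Working back up the chain: 1 = 29 − 2·14 = 29 − 2·(72 − 2·29) = −2·72 + 5·29 = −2·72 + 5·(173 − 2·72) = 5·173 − 12·72 = 5·173 − 12·(591 − 3·173) = −12·591 + 41·173. So 591·(-12) + 173·41 = 1.
Scaling by 1989 gives the particular solution (m, n) = (-23868, 81549).
The general solution is m = -23868 + 173k, n = 81549 − 591k; taking k = 138 gives the smaller pair m = 6, n = -9.
Indeed 591·6 + 173·(-9) = 3546 − 1557 = 1989.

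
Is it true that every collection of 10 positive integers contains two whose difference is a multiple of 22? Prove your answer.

No; for instance {106, 107, 108, 109, 110, 111, 112, 113, 114, 115} is a counterexample.

Take the 10 consecutive integers 106, 107, …, 115: their residues mod 22 are all distinct because 10 ≤ 22.
Any two of them differ by at most 9 < 22 and by at least 1, so no difference is a multiple of 22.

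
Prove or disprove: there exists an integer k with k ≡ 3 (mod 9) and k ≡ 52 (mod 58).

gcd(9, 58) = 1, so the Chinese Remainder Theorem guarantees exactly one residue class mod 522 satisfying both.
Write k = 3 + 9t and require 3 + 9t ≡ 52 (mod 58), i.e. 9t ≡ 49 (mod 58).
Invert 9 mod 58 by the Euclidean algorithm: 58 = 6·9 + 4, 9 = 2·4 + 1, 4 = 4·1 + 0; back-substituting, 1 = 9 − 2·4 = 9 − 2·(58 − 6·9) = −2·58 + 13·9. Hence 9·13 ≡ 1, so 9⁻¹ ≡ 13 (mod 58).
Therefore t ≡ 13·49 = 637 ≡ 57 (mod 58).
With t = 57: k = 3 + 9·57 = 516.
Check: 516 mod 9 = 3, 516 mod 58 = 52. ✓

k = 516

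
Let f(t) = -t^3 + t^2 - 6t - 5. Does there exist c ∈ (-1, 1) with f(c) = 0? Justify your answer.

f(-1) = 3 and f(1) = -11, which have opposite signs.
Since f is a polynomial it is continuous on [-1, 1].
By the Intermediate Value Theorem, f takes the value 0 somewhere in the open interval.

Yes, f has a root in the interval.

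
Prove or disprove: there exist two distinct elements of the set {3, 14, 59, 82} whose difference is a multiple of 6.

There is no such pair.

Reduce each element modulo 6: 3↦3, 14↦2, 59↦5, 82↦4.
No residue repeats among the 4 elements, so no pair has difference ≡ 0 (mod 6).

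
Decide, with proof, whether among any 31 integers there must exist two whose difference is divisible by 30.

Partition the integers by their residue mod 30; there are 30 classes.
Placing 31 integers into 30 classes, some class receives at least two — say a and b.
Their difference a − b is then a multiple of 30.

Yes.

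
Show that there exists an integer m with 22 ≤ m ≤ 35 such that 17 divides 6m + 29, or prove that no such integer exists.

Scanning upward from m = 22 gives 161, 167, 173, 179, 185, 191, 197, 203, 209, 215, none divisible by 17. m = 32 works, since 6·32 + 29 = 221 = 13·17.

m = 32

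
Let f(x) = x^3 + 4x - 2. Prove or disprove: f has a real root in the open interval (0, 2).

Such a root exists.

f(0) = -2 and f(2) = 14, which have opposite signs.
Since f is a polynomial it is continuous on [0, 2].
By the Intermediate Value Theorem, f takes the value 0 somewhere in the open interval.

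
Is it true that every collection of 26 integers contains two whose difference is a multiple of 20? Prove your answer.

True.

Partition the integers by their residue mod 20; there are 20 classes.
Since 26 > 20, two of the 26 integers must share a residue class by the pigeonhole principle; call them a and b.
Equal remainders mean a − b ≡ 0 (mod 20), so 20 divides their difference.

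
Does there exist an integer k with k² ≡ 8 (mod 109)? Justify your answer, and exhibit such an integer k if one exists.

109 is prime, so by Euler's criterion 8 is a square mod 109 iff 8^((109−1)/2) = 8^54 ≡ 1 (mod 109).
Repeated squaring mod 109: 8^2 = 64 ≡ 64; 8^4 ≡ 64² = 4096 ≡ 63; 8^8 ≡ 63² = 3969 ≡ 45; 8^16 ≡ 45² = 2025 ≡ 63; 8^32 ≡ 63² = 3969 ≡ 45.
Since 54 = 32 + 16 + 4 + 2, 8^54 ≡ 45 · 63 · 63 · 64; multiplying out mod 109: 45·63 = 2835 ≡ 1, then 1·63 = 63 ≡ 63, then 63·64 = 4032 ≡ 108. Thus 8^54 ≡ 108 ≡ −1 (mod 109).
The value −1 means 8 is a non-residue modulo 109, so k² ≡ 8 (mod 109) is impossible.

No such integer exists.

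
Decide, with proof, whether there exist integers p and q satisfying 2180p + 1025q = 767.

There are no such integers.

Both 2180 and 1025 are divisible by gcd(2180, 1025) = 5, hence so is any combination 2180p + 1025q.
But 767 is not a multiple of 5 (it leaves remainder 2).
Therefore 2180p + 1025q = 767 has no solution in integers.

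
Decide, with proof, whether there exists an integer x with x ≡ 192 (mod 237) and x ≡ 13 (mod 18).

Both moduli are multiples of 3 = gcd(237, 18), so any solution would satisfy x ≡ 192 and x ≡ 13 modulo 3 simultaneously.
These are incompatible: 192 − 13 = 179 is not divisible by 3.
So no integer satisfies both congruences.

There is no such integer.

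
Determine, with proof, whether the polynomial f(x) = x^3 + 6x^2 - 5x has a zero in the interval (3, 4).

The endpoint values f(3) = 66 and f(4) = 140 are both positive. Claim: f(x) > 0 for every x in (3, 4).
Shift to the endpoint 3: with x = 3 + u (0 < u < 1), one computes f(3 + u) = u^3 + 15u^2 + 58u + 66.
The nonzero coefficients here are all positive, so for u > 0 every term is positive (or zero), and the constant term 66 is strictly positive.
So f is strictly positive on (3, 4); no root exists in the interval.

No such root exists.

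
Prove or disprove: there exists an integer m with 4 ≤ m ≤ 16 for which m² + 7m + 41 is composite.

m = 13

At m = 13: 13² + 7·13 + 41 = 301 = 7·43, which is composite.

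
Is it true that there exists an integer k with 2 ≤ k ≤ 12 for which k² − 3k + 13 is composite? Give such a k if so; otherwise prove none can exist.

k = 12

At k = 12: 12² − 3·12 + 13 = 121 = 11·11, which is composite.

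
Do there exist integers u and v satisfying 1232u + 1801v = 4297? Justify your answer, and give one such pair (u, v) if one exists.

u = 961, v = -655

1232 and 1801 are coprime, so 1232u + 1801v ranges over all of ℤ.
Run the Euclidean algorithm on 1801 and 1232: 1801 = 1·1232 + 569, 1232 = 2·569 + 94, 569 = 6·94 + 5, 94 = 18·5 + 4, 5 = 1·4 + 1, 4 = 4·1 + 0.
Back-substituting, 1 = 5 − 1·4 = 5 − (94 − 18·5) = −94 + 19·5 = −94 + 19·(569 − 6·94) = 19·569 − 115·94 = 19·569 − 115·(1232 − 2·569) = −115·1232 + 249·569 = −115·1232 + 249·(1801 − 1·1232) = 249·1801 − 364·1232; that is, 1232·(-364) + 1801·249 = 1.
Times 4297: 1232·(-1564108) + 1801·1069953 = 4297, so (-1564108, 1069953) solves it.
Shifting by a multiple of (1801, −1232) keeps it a solution: u = -1564108 + 869·1801 = 961, v = 1069953 − 869·1232 = -655.
Indeed 1232·961 + 1801·(-655) = 1183952 − 1179655 = 4297.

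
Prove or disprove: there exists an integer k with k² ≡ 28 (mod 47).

k = 34 works: 34² = 1156, and 1156 − 28 = 1128 = 24·47.

k = 34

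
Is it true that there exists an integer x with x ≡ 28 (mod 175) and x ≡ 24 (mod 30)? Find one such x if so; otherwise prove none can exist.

Reduce both congruences modulo 5, which divides 175 and 30: they say x ≡ 28 (mod 5) and x ≡ 24 (mod 5).
However 28 ≡ 3 and 24 ≡ 4 (mod 5), and 3 ≠ 4.
Hence the system has no solution.

There is no such integer.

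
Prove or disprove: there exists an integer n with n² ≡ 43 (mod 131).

n = 49

Take n = 49. Then 49² = 2401 = 18·131 + 43, so 49² ≡ 43 (mod 131).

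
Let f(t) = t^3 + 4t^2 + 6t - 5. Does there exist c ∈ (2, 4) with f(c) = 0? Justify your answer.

f has no root in that interval.

Evaluate at the endpoints: f(2) = 31, f(4) = 147 — same sign (positive).
f'(t) = 3t^2 + 8t + 6 has discriminant 8² − 4·3·6 = -8 < 0, so f' has no real roots and is positive for every real t.
Hence f is strictly increasing on ℝ, and in particular on [2, 4]. A strictly monotone function with same-sign endpoint values stays positive on the whole interval, so f has no zero in (2, 4).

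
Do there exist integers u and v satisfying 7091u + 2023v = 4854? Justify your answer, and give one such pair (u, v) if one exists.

No such integers exist.

Any value of 7091u + 2023v is a multiple of gcd(7091, 2023) = 7.
But 4854 is not a multiple of 7 (it leaves remainder 3).
Hence no integers u, v satisfy the equation.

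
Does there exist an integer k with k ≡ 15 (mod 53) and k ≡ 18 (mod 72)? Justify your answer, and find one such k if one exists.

k = 810

gcd(53, 72) = 1, so the Chinese Remainder Theorem guarantees exactly one residue class mod 3816 satisfying both.
Write k = 15 + 53t and require 15 + 53t ≡ 18 (mod 72), i.e. 53t ≡ 3 (mod 72).
Note 53·53 = 2809 ≡ 1 (mod 72) (as 2809 − 1 = 39·72), so 53⁻¹ ≡ 53.
Multiplying by 53: t ≡ 53·3 = 159 ≡ 15 (mod 72).
With t = 15: k = 15 + 53·15 = 810.
Verify: 810 = 15·53 + 15 and 810 = 11·72 + 18. ✓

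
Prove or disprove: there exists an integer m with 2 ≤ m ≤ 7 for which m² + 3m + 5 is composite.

m = 4

At m = 4: 4² + 3·4 + 5 = 33 = 3·11, which is composite.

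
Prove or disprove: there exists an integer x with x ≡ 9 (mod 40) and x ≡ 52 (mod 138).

Both moduli are multiples of 2 = gcd(40, 138), so any solution would satisfy x ≡ 9 and x ≡ 52 modulo 2 simultaneously.
These are incompatible: 9 − 52 = -43 is not divisible by 2.
Hence the system has no solution.

No such integer exists.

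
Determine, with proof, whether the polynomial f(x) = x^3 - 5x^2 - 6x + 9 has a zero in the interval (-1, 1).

Yes, f has a root in the interval.

f(-1) = 9 and f(1) = -1, which have opposite signs.
Since f is a polynomial it is continuous on [-1, 1].
By the Intermediate Value Theorem f must vanish at some point of (-1, 1).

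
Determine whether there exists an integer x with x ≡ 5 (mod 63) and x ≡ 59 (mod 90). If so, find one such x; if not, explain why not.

x = 509

Here gcd(63, 90) = 9, and both 5 and 59 leave remainder 5 mod 9, so the system is consistent.
Write x = 5 + 63t. Then 63t ≡ 59 − 5 ≡ 54 (mod 90); dividing through by 9 gives 7t ≡ 6 (mod 10).
Note 7·3 = 21 ≡ 1 (mod 10) (as 21 − 1 = 2·10), so 7⁻¹ ≡ 3.
Therefore t ≡ 3·6 = 18 ≡ 8 (mod 10).
Then x = 5 + 63·8 = 509.
Indeed 509 ≡ 5 (mod 63) and 509 ≡ 59 (mod 90).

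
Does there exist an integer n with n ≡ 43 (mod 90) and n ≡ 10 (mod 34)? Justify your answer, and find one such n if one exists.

Reduce both congruences modulo 2, which divides 90 and 34: they say n ≡ 43 (mod 2) and n ≡ 10 (mod 2).
But 43 mod 2 = 1 while 10 mod 2 = 0, a contradiction.
Hence the system has no solution.

No, no such integer exists.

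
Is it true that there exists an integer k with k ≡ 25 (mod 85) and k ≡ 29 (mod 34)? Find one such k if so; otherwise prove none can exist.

Reduce both congruences modulo 17, which divides 85 and 34: they say k ≡ 25 (mod 17) and k ≡ 29 (mod 17).
These are incompatible: 25 − 29 = -4 is not divisible by 17.
Hence the system has no solution.

No, no such integer exists.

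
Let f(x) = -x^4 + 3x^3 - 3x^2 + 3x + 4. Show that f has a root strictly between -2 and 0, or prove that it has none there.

f(-2) = -54 and f(0) = 4, which have opposite signs.
f is continuous everywhere (it is a polynomial), in particular on [-2, 0].
By the Intermediate Value Theorem, f takes the value 0 somewhere in the open interval.

Such a root exists.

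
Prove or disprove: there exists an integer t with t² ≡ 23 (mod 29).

t = 20

t = 20 works: 20² = 400, and 400 − 23 = 377 = 13·29.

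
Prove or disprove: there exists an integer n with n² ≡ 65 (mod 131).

Take n = 117. Then 117² = 13689 = 104·131 + 65, so 117² ≡ 65 (mod 131).

n = 117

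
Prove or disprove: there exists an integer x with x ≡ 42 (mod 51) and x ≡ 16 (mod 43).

x = 1521

Since 51 and 43 share no common factor, CRT says the pair of congruences has a solution (unique mod 2193).
Write x = 42 + 51t and require 42 + 51t ≡ 16 (mod 43), i.e. 51t ≡ 17 (mod 43).
51 ≡ 8 (mod 43), so this reads 8t ≡ 17 (mod 43). To invert 8 modulo 43: 43 = 5·8 + 3, 8 = 2·3 + 2, 3 = 1·2 + 1, 2 = 2·1 + 0, and unwinding, 1 = 3 − 1·2 = 3 − (8 − 2·3) = −8 + 3·3 = −8 + 3·(43 − 5·8) = 3·43 − 16·8. Thus 8⁻¹ ≡ -16 ≡ 27 (mod 43).
Therefore t ≡ 27·17 = 459 ≡ 29 (mod 43).
With t = 29: x = 42 + 51·29 = 1521.
Indeed 1521 ≡ 42 (mod 51) and 1521 ≡ 16 (mod 43).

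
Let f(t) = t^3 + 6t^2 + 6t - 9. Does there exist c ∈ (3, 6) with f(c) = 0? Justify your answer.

The endpoint values f(3) = 90 and f(6) = 459 are both positive. Claim: f(t) > 0 for every t in (3, 6).
Substitute t = 3 + u, where 0 < u < 3 on the interval. Expanding, f(3 + u) = u^3 + 15u^2 + 69u + 90.
All 4 nonzero coefficients of this polynomial in u are positive; hence for u > 0 the value is a sum of positive terms (the constant 90 among them).
Therefore f(t) > 0 throughout (3, 6), and f has no zero there.

No such root exists.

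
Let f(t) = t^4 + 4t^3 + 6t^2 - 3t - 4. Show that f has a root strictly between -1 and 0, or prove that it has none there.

Yes, f has a root in the interval.

f(-1) = 2 and f(0) = -4, which have opposite signs.
Since f is a polynomial it is continuous on [-1, 0].
By the Intermediate Value Theorem, f takes the value 0 somewhere in the open interval.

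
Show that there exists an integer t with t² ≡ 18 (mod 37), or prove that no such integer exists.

37 is prime, so by Euler's criterion 18 is a square mod 37 iff 18^((37−1)/2) = 18^18 ≡ 1 (mod 37).
Repeated squaring mod 37: 18^2 = 324 ≡ 28; 18^4 ≡ 28² = 784 ≡ 7; 18^8 ≡ 7² = 49 ≡ 12; 18^16 ≡ 12² = 144 ≡ 33.
Since 18 = 16 + 2, 18^18 ≡ 33 · 28; multiplying out mod 37: 33·28 = 924 ≡ 36. Thus 18^18 ≡ 36 ≡ −1 (mod 37).
By Euler's criterion 18 is a quadratic non-residue mod 37: no t satisfies t² ≡ 18 (mod 37).

No such integer exists.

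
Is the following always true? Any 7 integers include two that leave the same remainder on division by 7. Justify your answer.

Consider the 7 integers 27, 28, …, 33. They lie in distinct residue classes modulo 7, since 7 ≤ 7.
So no two of them leave the same remainder on division by 7; the claim fails for this set.

No; for instance {27, 28, 29, 30, 31, 32, 33} is a counterexample.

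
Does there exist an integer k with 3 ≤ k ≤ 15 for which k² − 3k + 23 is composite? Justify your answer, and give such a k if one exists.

k = 10

At k = 10: 10² − 3·10 + 23 = 93 = 3·31, which is composite.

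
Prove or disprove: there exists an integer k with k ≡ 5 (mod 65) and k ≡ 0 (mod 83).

gcd(65, 83) = 1, so the Chinese Remainder Theorem guarantees exactly one residue class mod 5395 satisfying both.
Write k = 5 + 65t and require 5 + 65t ≡ 0 (mod 83), i.e. 65t ≡ 78 (mod 83).
Invert 65 mod 83 by the Euclidean algorithm: 83 = 1·65 + 18, 65 = 3·18 + 11, 18 = 1·11 + 7, 11 = 1·7 + 4, 7 = 1·4 + 3, 4 = 1·3 + 1, 3 = 3·1 + 0; back-substituting, 1 = 4 − 1·3 = 4 − (7 − 1·4) = −7 + 2·4 = −7 + 2·(11 − 1·7) = 2·11 − 3·7 = 2·11 − 3·(18 − 1·11) = −3·18 + 5·11 = −3·18 + 5·(65 − 3·18) = 5·65 − 18·18 = 5·65 − 18·(83 − 1·65) = −18·83 + 23·65. Hence 65·23 ≡ 1, so 65⁻¹ ≡ 23 (mod 83).
Therefore t ≡ 23·78 = 1794 ≡ 51 (mod 83).
With t = 51: k = 5 + 65·51 = 3320.
Check: 3320 mod 65 = 5, 3320 mod 83 = 0. ✓

k = 3320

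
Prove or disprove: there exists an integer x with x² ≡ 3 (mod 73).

x = 52

x = 52 works: 52² = 2704, and 2704 − 3 = 2701 = 37·73.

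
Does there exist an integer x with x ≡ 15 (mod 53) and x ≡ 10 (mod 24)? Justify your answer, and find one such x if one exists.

x = 1234

The moduli 53 and 24 are coprime, so by the Chinese Remainder Theorem a unique solution modulo 1272 exists.
Any solution of the first congruence is x = 15 + 53t; substituting into the second, 53t ≡ 10 − 15 ≡ 19 (mod 24).
53 ≡ 5 (mod 24), so this reads 5t ≡ 19 (mod 24). Invert 5 mod 24 by the Euclidean algorithm: 24 = 4·5 + 4, 5 = 1·4 + 1, 4 = 4·1 + 0; back-substituting, 1 = 5 − 1·4 = 5 − (24 − 4·5) = −24 + 5·5. Hence 5·5 ≡ 1, so 5⁻¹ ≡ 5 (mod 24).
Therefore t ≡ 5·19 = 95 ≡ 23 (mod 24).
Taking t = 23 gives x = 15 + 53·23 = 1234.
Indeed 1234 ≡ 15 (mod 53) and 1234 ≡ 10 (mod 24).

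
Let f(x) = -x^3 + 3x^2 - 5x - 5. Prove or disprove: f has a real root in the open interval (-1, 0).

Such a root exists.

f(-1) = 4 and f(0) = -5, which have opposite signs.
As a polynomial, f is continuous on every closed interval.
By the Intermediate Value Theorem f must vanish at some point of (-1, 0).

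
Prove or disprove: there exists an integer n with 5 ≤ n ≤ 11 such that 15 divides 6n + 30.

n = 5 works, since 6·5 + 30 = 60 = 4·15.

n = 5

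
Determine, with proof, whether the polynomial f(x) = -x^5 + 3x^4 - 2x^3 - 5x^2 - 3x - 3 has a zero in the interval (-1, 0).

Yes, f has a root in the interval.

f(-1) = 1 and f(0) = -3, which have opposite signs.
f is continuous everywhere (it is a polynomial), in particular on [-1, 0].
By the Intermediate Value Theorem f must vanish at some point of (-1, 0).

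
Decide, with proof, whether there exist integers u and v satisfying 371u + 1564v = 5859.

u = 665, v = -154

Since gcd(371, 1564) = 1, every integer is an integer combination of 371 and 1564.
Euclidean algorithm: 1564 = 4·371 + 80, 371 = 4·80 + 51, 80 = 1·51 + 29, 51 = 1·29 + 22, 29 = 1·22 + 7, 22 = 3·7 + 1, 7 = 7·1 + 0.
Unwinding: 1 = 22 − 3·7 = 22 − 3·(29 − 1·22) = −3·29 + 4·22 = −3·29 + 4·(51 − 1·29) = 4·51 − 7·29 = 4·51 − 7·(80 − 1·51) = −7·80 + 11·51 = −7·80 + 11·(371 − 4·80) = 11·371 − 51·80 = 11·371 − 51·(1564 − 4·371) = −51·1564 + 215·371, i.e. 371·215 + 1564·(-51) = 1.
Multiplying through by 5859: u = 215·5859 = 1259685, v = (-51)·5859 = -298809 is a solution.
Shifting by a multiple of (1564, −371) keeps it a solution: u = 1259685 − 805·1564 = 665, v = -298809 + 805·371 = -154.
Indeed 371·665 + 1564·(-154) = 246715 − 240856 = 5859.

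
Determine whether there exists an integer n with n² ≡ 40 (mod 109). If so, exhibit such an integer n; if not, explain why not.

109 is prime, so by Euler's criterion 40 is a square mod 109 iff 40^((109−1)/2) = 40^54 ≡ 1 (mod 109).
Repeated squaring mod 109: 40^2 = 1600 ≡ 74; 40^4 ≡ 74² = 5476 ≡ 26; 40^8 ≡ 26² = 676 ≡ 22; 40^16 ≡ 22² = 484 ≡ 48; 40^32 ≡ 48² = 2304 ≡ 15.
Since 54 = 32 + 16 + 4 + 2, 40^54 ≡ 15 · 48 · 26 · 74; multiplying out mod 109: 15·48 = 720 ≡ 66, then 66·26 = 1716 ≡ 81, then 81·74 = 5994 ≡ 108. Thus 40^54 ≡ 108 ≡ −1 (mod 109).
By Euler's criterion 40 is a quadratic non-residue mod 109: no n satisfies n² ≡ 40 (mod 109).

No such integer exists.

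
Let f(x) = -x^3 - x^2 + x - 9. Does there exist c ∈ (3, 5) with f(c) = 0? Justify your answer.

f has no root in that interval.

f(3) = -42 and f(5) = -154, both negative, so a sign-change argument is unavailable; we show f keeps this sign on the whole interval.
Substitute x = 3 + u, where 0 < u < 2 on the interval. Expanding, f(3 + u) = -u^3 - 10u^2 - 32u - 42.
All 4 nonzero coefficients of this polynomial in u are negative; hence for u > 0 the value is a sum of negative terms (the constant -42 among them).
So f is strictly negative on (3, 5); no root exists in the interval.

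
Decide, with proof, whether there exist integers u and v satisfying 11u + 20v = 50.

Since gcd(11, 20) = 1, every integer is an integer combination of 11 and 20.
Dividing repeatedly: 20 = 1·11 + 9, 11 = 1·9 + 2, 9 = 4·2 + 1, 2 = 2·1 + 0.
Working back up the chain: 1 = 9 − 4·2 = 9 − 4·(11 − 1·9) = −4·11 + 5·9 = −4·11 + 5·(20 − 1·11) = 5·20 − 9·11. So 11·(-9) + 20·5 = 1.
Multiplying through by 50: u = (-9)·50 = -450, v = 5·50 = 250 is a solution.
The general solution is u = -450 + 20k, v = 250 − 11k; taking k = 23 gives the smaller pair u = 10, v = -3.
Indeed 11·10 + 20·(-3) = 110 − 60 = 50.

u = 10, v = -3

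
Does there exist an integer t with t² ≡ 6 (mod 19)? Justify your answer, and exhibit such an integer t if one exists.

t = 5

t = 5 works: 5² = 25, and 25 − 6 = 19 = 1·19.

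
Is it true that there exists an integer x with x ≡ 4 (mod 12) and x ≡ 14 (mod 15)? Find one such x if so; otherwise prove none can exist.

Reduce both congruences modulo 3, which divides 12 and 15: they say x ≡ 4 (mod 3) and x ≡ 14 (mod 3).
But 4 mod 3 = 1 while 14 mod 3 = 2, a contradiction.
Therefore no such x exists.

No, no such integer exists.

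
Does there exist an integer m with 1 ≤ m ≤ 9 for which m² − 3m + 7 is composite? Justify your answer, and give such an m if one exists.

m = 6

At m = 6: 6² − 3·6 + 7 = 25 = 5·5, which is composite.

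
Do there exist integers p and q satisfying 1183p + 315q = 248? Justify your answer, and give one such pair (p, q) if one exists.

Both 1183 and 315 are divisible by gcd(1183, 315) = 7, hence so is any combination 1183p + 315q.
But 248 is not a multiple of 7 (it leaves remainder 3).
So the equation is unsolvable over ℤ.

There are no such integers.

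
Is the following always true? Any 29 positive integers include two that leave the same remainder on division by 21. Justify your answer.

True.

Partition the integers by their residue mod 21; there are 21 classes.
Since 29 > 21, two of the 29 integers must share a residue class by the pigeonhole principle; call them a and b.
So a and b have equal remainders mod 21, which is exactly what was to be shown.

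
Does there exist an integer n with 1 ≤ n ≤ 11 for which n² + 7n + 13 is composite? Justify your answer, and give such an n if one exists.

n = 10

At n = 10: 10² + 7·10 + 13 = 183 = 3·61, which is composite.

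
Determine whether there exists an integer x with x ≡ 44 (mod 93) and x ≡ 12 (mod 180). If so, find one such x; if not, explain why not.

There is no such integer.

gcd(93, 180) = 3. If x ≡ 44 (mod 93) and x ≡ 12 (mod 180), then x ≡ 44 (mod 3) and x ≡ 12 (mod 3).
However 44 ≡ 2 and 12 ≡ 0 (mod 3), and 2 ≠ 0.
Hence the system has no solution.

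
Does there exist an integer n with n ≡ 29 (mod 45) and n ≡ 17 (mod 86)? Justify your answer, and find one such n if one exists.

gcd(45, 86) = 1, so the Chinese Remainder Theorem guarantees exactly one residue class mod 3870 satisfying both.
Write n = 29 + 45t and require 29 + 45t ≡ 17 (mod 86), i.e. 45t ≡ 74 (mod 86).
Since 45·65 = 2925 = 34·86 + 1, the inverse of 45 mod 86 is 65.
Multiplying by 65: t ≡ 65·74 = 4810 ≡ 80 (mod 86).
Taking t = 80 gives n = 29 + 45·80 = 3629.
Indeed 3629 ≡ 29 (mod 45) and 3629 ≡ 17 (mod 86).

n = 3629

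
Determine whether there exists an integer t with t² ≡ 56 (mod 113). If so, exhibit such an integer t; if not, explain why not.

Take t = 100. Then 100² = 10000 = 88·113 + 56, so 100² ≡ 56 (mod 113).

t = 100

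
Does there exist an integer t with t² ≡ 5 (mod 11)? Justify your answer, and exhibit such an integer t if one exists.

Take t = 4. Then 4² = 16 = 1·11 + 5, so 4² ≡ 5 (mod 11).

t = 4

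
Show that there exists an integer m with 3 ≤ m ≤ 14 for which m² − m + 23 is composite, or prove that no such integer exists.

m = 9

At m = 9: 9² − 9 + 23 = 95 = 5·19, which is composite.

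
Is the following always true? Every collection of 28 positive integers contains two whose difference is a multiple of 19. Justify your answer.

Yes, this is always true.

Each integer lies in one of the 19 residue classes modulo 19.
Since 28 > 19, two of the 28 integers must share a residue class by the pigeonhole principle; call them a and b.
Their difference a − b is then a multiple of 19.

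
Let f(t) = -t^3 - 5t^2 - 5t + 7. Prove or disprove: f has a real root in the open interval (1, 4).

f(1) = -4 and f(4) = -157, both negative, so a sign-change argument is unavailable; we show f keeps this sign on the whole interval.
Shift to the endpoint 1: with t = 1 + u (0 < u < 3), one computes f(1 + u) = -u^3 - 8u^2 - 18u - 4.
The nonzero coefficients here are all negative, so for u > 0 every term is negative (or zero), and the constant term -4 is strictly negative.
So f is strictly negative on (1, 4); no root exists in the interval.

No such root exists.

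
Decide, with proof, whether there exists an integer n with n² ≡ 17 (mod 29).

Apply Euler's criterion with the prime 29: 17 is a quadratic residue iff 17^14 ≡ 1 (mod 29), and a non-residue iff it is ≡ −1.
Repeated squaring mod 29: 17^2 = 289 ≡ 28; 17^4 ≡ 28² = 784 ≡ 1; 17^8 ≡ 1² = 1 ≡ 1.
Since 14 = 8 + 4 + 2, 17^14 ≡ 1 · 1 · 28; multiplying out mod 29: 1·1 = 1 ≡ 1, then 1·28 = 28 ≡ 28. Thus 17^14 ≡ 28 ≡ −1 (mod 29).
By Euler's criterion 17 is a quadratic non-residue mod 29: no n satisfies n² ≡ 17 (mod 29).

There is no such integer.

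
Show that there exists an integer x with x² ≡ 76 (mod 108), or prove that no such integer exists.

x = 88

x = 88 works: 88² = 7744, and 7744 − 76 = 7668 = 71·108.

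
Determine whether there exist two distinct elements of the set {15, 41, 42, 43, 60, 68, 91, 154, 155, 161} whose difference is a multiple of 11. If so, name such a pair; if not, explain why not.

No, no such pair exists.

Reduce each element modulo 11: 15↦4, 41↦8, 42↦9, 43↦10, 60↦5, 68↦2, 91↦3, 154↦0, 155↦1, 161↦7.
These 10 residues are pairwise different, hence no difference of two elements is divisible by 11.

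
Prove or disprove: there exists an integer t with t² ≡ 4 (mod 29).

t = 27

t = 27 works: 27² = 729, and 729 − 4 = 725 = 25·29.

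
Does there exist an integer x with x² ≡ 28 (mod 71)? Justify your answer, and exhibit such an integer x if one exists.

71 is prime, so by Euler's criterion 28 is a square mod 71 iff 28^((71−1)/2) = 28^35 ≡ 1 (mod 71).
Squaring successively (mod 71): 28^2 = 784 ≡ 3; 28^4 ≡ 3² = 9 ≡ 9; 28^8 ≡ 9² = 81 ≡ 10; 28^16 ≡ 10² = 100 ≡ 29; 28^32 ≡ 29² = 841 ≡ 60.
Since 35 = 32 + 2 + 1, 28^35 ≡ 60 · 3 · 28; multiplying out mod 71: 60·3 = 180 ≡ 38, then 38·28 = 1064 ≡ 70. Thus 28^35 ≡ 70 ≡ −1 (mod 71).
By Euler's criterion 28 is a quadratic non-residue mod 71: no x satisfies x² ≡ 28 (mod 71).

No such integer exists.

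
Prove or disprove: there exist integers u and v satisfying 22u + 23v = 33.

u = 13, v = -11

22 and 23 are coprime, so 22u + 23v ranges over all of ℤ.
Dividing repeatedly: 23 = 1·22 + 1, 22 = 22·1 + 0.
Working back up the chain: 1 = 23 − 1·22. So 22·(-1) + 23·1 = 1.
Multiplying through by 33: u = (-1)·33 = -33, v = 1·33 = 33 is a solution.
The general solution is u = -33 + 23k, v = 33 − 22k; taking k = 2 gives the smaller pair u = 13, v = -11.
Indeed 22·13 + 23·(-11) = 286 − 253 = 33.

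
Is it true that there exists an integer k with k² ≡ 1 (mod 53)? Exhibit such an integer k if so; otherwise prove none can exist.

Take k = 52. Then 52² = 2704 = 51·53 + 1, so 52² ≡ 1 (mod 53).

k = 52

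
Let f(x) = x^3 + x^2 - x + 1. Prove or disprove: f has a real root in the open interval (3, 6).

No.

f(3) = 34 and f(6) = 247, both positive, so a sign-change argument is unavailable; we show f keeps this sign on the whole interval.
Shift to the endpoint 3: with x = 3 + u (0 < u < 3), one computes f(3 + u) = u^3 + 10u^2 + 32u + 34.
The nonzero coefficients here are all positive, so for u > 0 every term is positive (or zero), and the constant term 34 is strictly positive.
Therefore f(x) > 0 throughout (3, 6), and f has no zero there.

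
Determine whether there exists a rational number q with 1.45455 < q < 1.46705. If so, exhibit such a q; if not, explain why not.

Scale by 13: the interval becomes (18.90915, 19.07165), which contains the integer 19.
So q = 19/13 works: it is a ratio of integers, and dividing 13·1.45455 < 19 < 13·1.46705 through by 13 gives 1.45455 < 19/13 < 1.46705.

q = 19/13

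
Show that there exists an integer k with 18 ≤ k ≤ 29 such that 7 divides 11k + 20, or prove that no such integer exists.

k = 23

For k = 18, 19, …, 22 the values 218, 229, 240, 251, 262 are not multiples of 7. k = 23 works, since 11·23 + 20 = 273 = 39·7.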